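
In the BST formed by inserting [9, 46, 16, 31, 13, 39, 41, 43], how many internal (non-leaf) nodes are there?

Tree built from: [9, 46, 16, 31, 13, 39, 41, 43]
Tree (level-order array): [9, None, 46, 16, None, 13, 31, None, None, None, 39, None, 41, None, 43]
Rule: An internal node has at least one child.
Per-node child counts:
  node 9: 1 child(ren)
  node 46: 1 child(ren)
  node 16: 2 child(ren)
  node 13: 0 child(ren)
  node 31: 1 child(ren)
  node 39: 1 child(ren)
  node 41: 1 child(ren)
  node 43: 0 child(ren)
Matching nodes: [9, 46, 16, 31, 39, 41]
Count of internal (non-leaf) nodes: 6


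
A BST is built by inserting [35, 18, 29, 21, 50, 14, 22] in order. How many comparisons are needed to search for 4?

Search path for 4: 35 -> 18 -> 14
Found: False
Comparisons: 3


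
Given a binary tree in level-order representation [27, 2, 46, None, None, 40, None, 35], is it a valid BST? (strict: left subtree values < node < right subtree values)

Level-order array: [27, 2, 46, None, None, 40, None, 35]
Validate using subtree bounds (lo, hi): at each node, require lo < value < hi,
then recurse left with hi=value and right with lo=value.
Preorder trace (stopping at first violation):
  at node 27 with bounds (-inf, +inf): OK
  at node 2 with bounds (-inf, 27): OK
  at node 46 with bounds (27, +inf): OK
  at node 40 with bounds (27, 46): OK
  at node 35 with bounds (27, 40): OK
No violation found at any node.
Result: Valid BST


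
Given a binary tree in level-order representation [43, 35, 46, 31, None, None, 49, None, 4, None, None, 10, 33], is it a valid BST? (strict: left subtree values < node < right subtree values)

Level-order array: [43, 35, 46, 31, None, None, 49, None, 4, None, None, 10, 33]
Validate using subtree bounds (lo, hi): at each node, require lo < value < hi,
then recurse left with hi=value and right with lo=value.
Preorder trace (stopping at first violation):
  at node 43 with bounds (-inf, +inf): OK
  at node 35 with bounds (-inf, 43): OK
  at node 31 with bounds (-inf, 35): OK
  at node 4 with bounds (31, 35): VIOLATION
Node 4 violates its bound: not (31 < 4 < 35).
Result: Not a valid BST


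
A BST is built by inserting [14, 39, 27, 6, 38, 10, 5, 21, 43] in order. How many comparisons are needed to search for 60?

Search path for 60: 14 -> 39 -> 43
Found: False
Comparisons: 3


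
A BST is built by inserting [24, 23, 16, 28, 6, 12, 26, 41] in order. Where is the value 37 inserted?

Starting tree (level order): [24, 23, 28, 16, None, 26, 41, 6, None, None, None, None, None, None, 12]
Insertion path: 24 -> 28 -> 41
Result: insert 37 as left child of 41
Final tree (level order): [24, 23, 28, 16, None, 26, 41, 6, None, None, None, 37, None, None, 12]


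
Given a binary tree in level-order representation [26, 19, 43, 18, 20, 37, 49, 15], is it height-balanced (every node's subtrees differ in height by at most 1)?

Tree (level-order array): [26, 19, 43, 18, 20, 37, 49, 15]
Definition: a tree is height-balanced if, at every node, |h(left) - h(right)| <= 1 (empty subtree has height -1).
Bottom-up per-node check:
  node 15: h_left=-1, h_right=-1, diff=0 [OK], height=0
  node 18: h_left=0, h_right=-1, diff=1 [OK], height=1
  node 20: h_left=-1, h_right=-1, diff=0 [OK], height=0
  node 19: h_left=1, h_right=0, diff=1 [OK], height=2
  node 37: h_left=-1, h_right=-1, diff=0 [OK], height=0
  node 49: h_left=-1, h_right=-1, diff=0 [OK], height=0
  node 43: h_left=0, h_right=0, diff=0 [OK], height=1
  node 26: h_left=2, h_right=1, diff=1 [OK], height=3
All nodes satisfy the balance condition.
Result: Balanced


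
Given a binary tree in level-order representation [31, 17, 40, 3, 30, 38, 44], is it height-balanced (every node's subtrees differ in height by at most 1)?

Tree (level-order array): [31, 17, 40, 3, 30, 38, 44]
Definition: a tree is height-balanced if, at every node, |h(left) - h(right)| <= 1 (empty subtree has height -1).
Bottom-up per-node check:
  node 3: h_left=-1, h_right=-1, diff=0 [OK], height=0
  node 30: h_left=-1, h_right=-1, diff=0 [OK], height=0
  node 17: h_left=0, h_right=0, diff=0 [OK], height=1
  node 38: h_left=-1, h_right=-1, diff=0 [OK], height=0
  node 44: h_left=-1, h_right=-1, diff=0 [OK], height=0
  node 40: h_left=0, h_right=0, diff=0 [OK], height=1
  node 31: h_left=1, h_right=1, diff=0 [OK], height=2
All nodes satisfy the balance condition.
Result: Balanced


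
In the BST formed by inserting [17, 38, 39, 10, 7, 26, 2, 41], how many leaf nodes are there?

Tree built from: [17, 38, 39, 10, 7, 26, 2, 41]
Tree (level-order array): [17, 10, 38, 7, None, 26, 39, 2, None, None, None, None, 41]
Rule: A leaf has 0 children.
Per-node child counts:
  node 17: 2 child(ren)
  node 10: 1 child(ren)
  node 7: 1 child(ren)
  node 2: 0 child(ren)
  node 38: 2 child(ren)
  node 26: 0 child(ren)
  node 39: 1 child(ren)
  node 41: 0 child(ren)
Matching nodes: [2, 26, 41]
Count of leaf nodes: 3


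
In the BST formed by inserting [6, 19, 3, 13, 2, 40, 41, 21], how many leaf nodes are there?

Tree built from: [6, 19, 3, 13, 2, 40, 41, 21]
Tree (level-order array): [6, 3, 19, 2, None, 13, 40, None, None, None, None, 21, 41]
Rule: A leaf has 0 children.
Per-node child counts:
  node 6: 2 child(ren)
  node 3: 1 child(ren)
  node 2: 0 child(ren)
  node 19: 2 child(ren)
  node 13: 0 child(ren)
  node 40: 2 child(ren)
  node 21: 0 child(ren)
  node 41: 0 child(ren)
Matching nodes: [2, 13, 21, 41]
Count of leaf nodes: 4


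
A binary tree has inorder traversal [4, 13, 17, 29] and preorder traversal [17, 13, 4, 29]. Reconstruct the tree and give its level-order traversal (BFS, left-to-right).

Inorder:  [4, 13, 17, 29]
Preorder: [17, 13, 4, 29]
Algorithm: preorder visits root first, so consume preorder in order;
for each root, split the current inorder slice at that value into
left-subtree inorder and right-subtree inorder, then recurse.
Recursive splits:
  root=17; inorder splits into left=[4, 13], right=[29]
  root=13; inorder splits into left=[4], right=[]
  root=4; inorder splits into left=[], right=[]
  root=29; inorder splits into left=[], right=[]
Reconstructed level-order: [17, 13, 29, 4]


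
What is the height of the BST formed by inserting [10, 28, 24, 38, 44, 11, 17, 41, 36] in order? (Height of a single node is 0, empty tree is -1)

Insertion order: [10, 28, 24, 38, 44, 11, 17, 41, 36]
Tree (level-order array): [10, None, 28, 24, 38, 11, None, 36, 44, None, 17, None, None, 41]
Compute height bottom-up (empty subtree = -1):
  height(17) = 1 + max(-1, -1) = 0
  height(11) = 1 + max(-1, 0) = 1
  height(24) = 1 + max(1, -1) = 2
  height(36) = 1 + max(-1, -1) = 0
  height(41) = 1 + max(-1, -1) = 0
  height(44) = 1 + max(0, -1) = 1
  height(38) = 1 + max(0, 1) = 2
  height(28) = 1 + max(2, 2) = 3
  height(10) = 1 + max(-1, 3) = 4
Height = 4


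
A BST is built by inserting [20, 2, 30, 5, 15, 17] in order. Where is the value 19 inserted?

Starting tree (level order): [20, 2, 30, None, 5, None, None, None, 15, None, 17]
Insertion path: 20 -> 2 -> 5 -> 15 -> 17
Result: insert 19 as right child of 17
Final tree (level order): [20, 2, 30, None, 5, None, None, None, 15, None, 17, None, 19]


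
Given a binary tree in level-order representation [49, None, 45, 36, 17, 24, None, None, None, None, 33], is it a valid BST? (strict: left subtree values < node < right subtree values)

Level-order array: [49, None, 45, 36, 17, 24, None, None, None, None, 33]
Validate using subtree bounds (lo, hi): at each node, require lo < value < hi,
then recurse left with hi=value and right with lo=value.
Preorder trace (stopping at first violation):
  at node 49 with bounds (-inf, +inf): OK
  at node 45 with bounds (49, +inf): VIOLATION
Node 45 violates its bound: not (49 < 45 < +inf).
Result: Not a valid BST


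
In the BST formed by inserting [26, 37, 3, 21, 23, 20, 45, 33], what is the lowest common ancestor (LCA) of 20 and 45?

Tree insertion order: [26, 37, 3, 21, 23, 20, 45, 33]
Tree (level-order array): [26, 3, 37, None, 21, 33, 45, 20, 23]
In a BST, the LCA of p=20, q=45 is the first node v on the
root-to-leaf path with p <= v <= q (go left if both < v, right if both > v).
Walk from root:
  at 26: 20 <= 26 <= 45, this is the LCA
LCA = 26


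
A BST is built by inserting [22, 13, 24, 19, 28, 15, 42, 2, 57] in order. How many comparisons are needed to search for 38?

Search path for 38: 22 -> 24 -> 28 -> 42
Found: False
Comparisons: 4


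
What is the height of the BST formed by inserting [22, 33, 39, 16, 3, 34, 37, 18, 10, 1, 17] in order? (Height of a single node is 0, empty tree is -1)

Insertion order: [22, 33, 39, 16, 3, 34, 37, 18, 10, 1, 17]
Tree (level-order array): [22, 16, 33, 3, 18, None, 39, 1, 10, 17, None, 34, None, None, None, None, None, None, None, None, 37]
Compute height bottom-up (empty subtree = -1):
  height(1) = 1 + max(-1, -1) = 0
  height(10) = 1 + max(-1, -1) = 0
  height(3) = 1 + max(0, 0) = 1
  height(17) = 1 + max(-1, -1) = 0
  height(18) = 1 + max(0, -1) = 1
  height(16) = 1 + max(1, 1) = 2
  height(37) = 1 + max(-1, -1) = 0
  height(34) = 1 + max(-1, 0) = 1
  height(39) = 1 + max(1, -1) = 2
  height(33) = 1 + max(-1, 2) = 3
  height(22) = 1 + max(2, 3) = 4
Height = 4


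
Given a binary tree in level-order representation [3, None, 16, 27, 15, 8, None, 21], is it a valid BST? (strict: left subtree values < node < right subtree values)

Level-order array: [3, None, 16, 27, 15, 8, None, 21]
Validate using subtree bounds (lo, hi): at each node, require lo < value < hi,
then recurse left with hi=value and right with lo=value.
Preorder trace (stopping at first violation):
  at node 3 with bounds (-inf, +inf): OK
  at node 16 with bounds (3, +inf): OK
  at node 27 with bounds (3, 16): VIOLATION
Node 27 violates its bound: not (3 < 27 < 16).
Result: Not a valid BST


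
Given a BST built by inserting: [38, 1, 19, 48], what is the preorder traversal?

Tree insertion order: [38, 1, 19, 48]
Tree (level-order array): [38, 1, 48, None, 19]
Preorder traversal: [38, 1, 19, 48]


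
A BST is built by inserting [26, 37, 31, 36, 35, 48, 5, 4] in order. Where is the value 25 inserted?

Starting tree (level order): [26, 5, 37, 4, None, 31, 48, None, None, None, 36, None, None, 35]
Insertion path: 26 -> 5
Result: insert 25 as right child of 5
Final tree (level order): [26, 5, 37, 4, 25, 31, 48, None, None, None, None, None, 36, None, None, 35]


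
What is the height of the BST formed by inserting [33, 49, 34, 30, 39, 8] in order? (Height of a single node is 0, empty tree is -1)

Insertion order: [33, 49, 34, 30, 39, 8]
Tree (level-order array): [33, 30, 49, 8, None, 34, None, None, None, None, 39]
Compute height bottom-up (empty subtree = -1):
  height(8) = 1 + max(-1, -1) = 0
  height(30) = 1 + max(0, -1) = 1
  height(39) = 1 + max(-1, -1) = 0
  height(34) = 1 + max(-1, 0) = 1
  height(49) = 1 + max(1, -1) = 2
  height(33) = 1 + max(1, 2) = 3
Height = 3


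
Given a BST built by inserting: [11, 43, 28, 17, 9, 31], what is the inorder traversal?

Tree insertion order: [11, 43, 28, 17, 9, 31]
Tree (level-order array): [11, 9, 43, None, None, 28, None, 17, 31]
Inorder traversal: [9, 11, 17, 28, 31, 43]


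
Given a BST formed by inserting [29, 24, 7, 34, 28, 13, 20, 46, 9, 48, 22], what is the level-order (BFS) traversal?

Tree insertion order: [29, 24, 7, 34, 28, 13, 20, 46, 9, 48, 22]
Tree (level-order array): [29, 24, 34, 7, 28, None, 46, None, 13, None, None, None, 48, 9, 20, None, None, None, None, None, 22]
BFS from the root, enqueuing left then right child of each popped node:
  queue [29] -> pop 29, enqueue [24, 34], visited so far: [29]
  queue [24, 34] -> pop 24, enqueue [7, 28], visited so far: [29, 24]
  queue [34, 7, 28] -> pop 34, enqueue [46], visited so far: [29, 24, 34]
  queue [7, 28, 46] -> pop 7, enqueue [13], visited so far: [29, 24, 34, 7]
  queue [28, 46, 13] -> pop 28, enqueue [none], visited so far: [29, 24, 34, 7, 28]
  queue [46, 13] -> pop 46, enqueue [48], visited so far: [29, 24, 34, 7, 28, 46]
  queue [13, 48] -> pop 13, enqueue [9, 20], visited so far: [29, 24, 34, 7, 28, 46, 13]
  queue [48, 9, 20] -> pop 48, enqueue [none], visited so far: [29, 24, 34, 7, 28, 46, 13, 48]
  queue [9, 20] -> pop 9, enqueue [none], visited so far: [29, 24, 34, 7, 28, 46, 13, 48, 9]
  queue [20] -> pop 20, enqueue [22], visited so far: [29, 24, 34, 7, 28, 46, 13, 48, 9, 20]
  queue [22] -> pop 22, enqueue [none], visited so far: [29, 24, 34, 7, 28, 46, 13, 48, 9, 20, 22]
Result: [29, 24, 34, 7, 28, 46, 13, 48, 9, 20, 22]


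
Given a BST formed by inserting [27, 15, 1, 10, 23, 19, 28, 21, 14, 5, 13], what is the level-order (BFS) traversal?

Tree insertion order: [27, 15, 1, 10, 23, 19, 28, 21, 14, 5, 13]
Tree (level-order array): [27, 15, 28, 1, 23, None, None, None, 10, 19, None, 5, 14, None, 21, None, None, 13]
BFS from the root, enqueuing left then right child of each popped node:
  queue [27] -> pop 27, enqueue [15, 28], visited so far: [27]
  queue [15, 28] -> pop 15, enqueue [1, 23], visited so far: [27, 15]
  queue [28, 1, 23] -> pop 28, enqueue [none], visited so far: [27, 15, 28]
  queue [1, 23] -> pop 1, enqueue [10], visited so far: [27, 15, 28, 1]
  queue [23, 10] -> pop 23, enqueue [19], visited so far: [27, 15, 28, 1, 23]
  queue [10, 19] -> pop 10, enqueue [5, 14], visited so far: [27, 15, 28, 1, 23, 10]
  queue [19, 5, 14] -> pop 19, enqueue [21], visited so far: [27, 15, 28, 1, 23, 10, 19]
  queue [5, 14, 21] -> pop 5, enqueue [none], visited so far: [27, 15, 28, 1, 23, 10, 19, 5]
  queue [14, 21] -> pop 14, enqueue [13], visited so far: [27, 15, 28, 1, 23, 10, 19, 5, 14]
  queue [21, 13] -> pop 21, enqueue [none], visited so far: [27, 15, 28, 1, 23, 10, 19, 5, 14, 21]
  queue [13] -> pop 13, enqueue [none], visited so far: [27, 15, 28, 1, 23, 10, 19, 5, 14, 21, 13]
Result: [27, 15, 28, 1, 23, 10, 19, 5, 14, 21, 13]


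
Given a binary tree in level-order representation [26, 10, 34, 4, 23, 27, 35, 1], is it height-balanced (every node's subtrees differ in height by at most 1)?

Tree (level-order array): [26, 10, 34, 4, 23, 27, 35, 1]
Definition: a tree is height-balanced if, at every node, |h(left) - h(right)| <= 1 (empty subtree has height -1).
Bottom-up per-node check:
  node 1: h_left=-1, h_right=-1, diff=0 [OK], height=0
  node 4: h_left=0, h_right=-1, diff=1 [OK], height=1
  node 23: h_left=-1, h_right=-1, diff=0 [OK], height=0
  node 10: h_left=1, h_right=0, diff=1 [OK], height=2
  node 27: h_left=-1, h_right=-1, diff=0 [OK], height=0
  node 35: h_left=-1, h_right=-1, diff=0 [OK], height=0
  node 34: h_left=0, h_right=0, diff=0 [OK], height=1
  node 26: h_left=2, h_right=1, diff=1 [OK], height=3
All nodes satisfy the balance condition.
Result: Balanced


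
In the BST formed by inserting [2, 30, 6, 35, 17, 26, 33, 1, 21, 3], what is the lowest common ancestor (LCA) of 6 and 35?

Tree insertion order: [2, 30, 6, 35, 17, 26, 33, 1, 21, 3]
Tree (level-order array): [2, 1, 30, None, None, 6, 35, 3, 17, 33, None, None, None, None, 26, None, None, 21]
In a BST, the LCA of p=6, q=35 is the first node v on the
root-to-leaf path with p <= v <= q (go left if both < v, right if both > v).
Walk from root:
  at 2: both 6 and 35 > 2, go right
  at 30: 6 <= 30 <= 35, this is the LCA
LCA = 30


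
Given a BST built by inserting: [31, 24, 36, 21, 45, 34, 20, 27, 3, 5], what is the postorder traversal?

Tree insertion order: [31, 24, 36, 21, 45, 34, 20, 27, 3, 5]
Tree (level-order array): [31, 24, 36, 21, 27, 34, 45, 20, None, None, None, None, None, None, None, 3, None, None, 5]
Postorder traversal: [5, 3, 20, 21, 27, 24, 34, 45, 36, 31]


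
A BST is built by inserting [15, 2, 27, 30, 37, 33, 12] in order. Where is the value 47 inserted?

Starting tree (level order): [15, 2, 27, None, 12, None, 30, None, None, None, 37, 33]
Insertion path: 15 -> 27 -> 30 -> 37
Result: insert 47 as right child of 37
Final tree (level order): [15, 2, 27, None, 12, None, 30, None, None, None, 37, 33, 47]


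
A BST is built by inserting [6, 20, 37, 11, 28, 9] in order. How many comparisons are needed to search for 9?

Search path for 9: 6 -> 20 -> 11 -> 9
Found: True
Comparisons: 4


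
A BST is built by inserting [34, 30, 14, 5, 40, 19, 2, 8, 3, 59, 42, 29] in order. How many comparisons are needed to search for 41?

Search path for 41: 34 -> 40 -> 59 -> 42
Found: False
Comparisons: 4


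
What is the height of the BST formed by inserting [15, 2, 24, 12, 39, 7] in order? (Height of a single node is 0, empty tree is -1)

Insertion order: [15, 2, 24, 12, 39, 7]
Tree (level-order array): [15, 2, 24, None, 12, None, 39, 7]
Compute height bottom-up (empty subtree = -1):
  height(7) = 1 + max(-1, -1) = 0
  height(12) = 1 + max(0, -1) = 1
  height(2) = 1 + max(-1, 1) = 2
  height(39) = 1 + max(-1, -1) = 0
  height(24) = 1 + max(-1, 0) = 1
  height(15) = 1 + max(2, 1) = 3
Height = 3


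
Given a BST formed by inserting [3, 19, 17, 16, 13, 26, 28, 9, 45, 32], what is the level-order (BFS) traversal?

Tree insertion order: [3, 19, 17, 16, 13, 26, 28, 9, 45, 32]
Tree (level-order array): [3, None, 19, 17, 26, 16, None, None, 28, 13, None, None, 45, 9, None, 32]
BFS from the root, enqueuing left then right child of each popped node:
  queue [3] -> pop 3, enqueue [19], visited so far: [3]
  queue [19] -> pop 19, enqueue [17, 26], visited so far: [3, 19]
  queue [17, 26] -> pop 17, enqueue [16], visited so far: [3, 19, 17]
  queue [26, 16] -> pop 26, enqueue [28], visited so far: [3, 19, 17, 26]
  queue [16, 28] -> pop 16, enqueue [13], visited so far: [3, 19, 17, 26, 16]
  queue [28, 13] -> pop 28, enqueue [45], visited so far: [3, 19, 17, 26, 16, 28]
  queue [13, 45] -> pop 13, enqueue [9], visited so far: [3, 19, 17, 26, 16, 28, 13]
  queue [45, 9] -> pop 45, enqueue [32], visited so far: [3, 19, 17, 26, 16, 28, 13, 45]
  queue [9, 32] -> pop 9, enqueue [none], visited so far: [3, 19, 17, 26, 16, 28, 13, 45, 9]
  queue [32] -> pop 32, enqueue [none], visited so far: [3, 19, 17, 26, 16, 28, 13, 45, 9, 32]
Result: [3, 19, 17, 26, 16, 28, 13, 45, 9, 32]


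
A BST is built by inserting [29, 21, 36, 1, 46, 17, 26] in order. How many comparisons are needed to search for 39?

Search path for 39: 29 -> 36 -> 46
Found: False
Comparisons: 3


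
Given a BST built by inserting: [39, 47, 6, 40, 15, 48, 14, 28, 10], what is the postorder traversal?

Tree insertion order: [39, 47, 6, 40, 15, 48, 14, 28, 10]
Tree (level-order array): [39, 6, 47, None, 15, 40, 48, 14, 28, None, None, None, None, 10]
Postorder traversal: [10, 14, 28, 15, 6, 40, 48, 47, 39]


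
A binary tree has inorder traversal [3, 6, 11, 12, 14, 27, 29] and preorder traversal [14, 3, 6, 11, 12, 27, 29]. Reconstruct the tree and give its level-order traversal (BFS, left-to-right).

Inorder:  [3, 6, 11, 12, 14, 27, 29]
Preorder: [14, 3, 6, 11, 12, 27, 29]
Algorithm: preorder visits root first, so consume preorder in order;
for each root, split the current inorder slice at that value into
left-subtree inorder and right-subtree inorder, then recurse.
Recursive splits:
  root=14; inorder splits into left=[3, 6, 11, 12], right=[27, 29]
  root=3; inorder splits into left=[], right=[6, 11, 12]
  root=6; inorder splits into left=[], right=[11, 12]
  root=11; inorder splits into left=[], right=[12]
  root=12; inorder splits into left=[], right=[]
  root=27; inorder splits into left=[], right=[29]
  root=29; inorder splits into left=[], right=[]
Reconstructed level-order: [14, 3, 27, 6, 29, 11, 12]


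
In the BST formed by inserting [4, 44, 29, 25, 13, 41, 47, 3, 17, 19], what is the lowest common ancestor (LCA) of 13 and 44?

Tree insertion order: [4, 44, 29, 25, 13, 41, 47, 3, 17, 19]
Tree (level-order array): [4, 3, 44, None, None, 29, 47, 25, 41, None, None, 13, None, None, None, None, 17, None, 19]
In a BST, the LCA of p=13, q=44 is the first node v on the
root-to-leaf path with p <= v <= q (go left if both < v, right if both > v).
Walk from root:
  at 4: both 13 and 44 > 4, go right
  at 44: 13 <= 44 <= 44, this is the LCA
LCA = 44


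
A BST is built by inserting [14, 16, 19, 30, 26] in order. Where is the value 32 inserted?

Starting tree (level order): [14, None, 16, None, 19, None, 30, 26]
Insertion path: 14 -> 16 -> 19 -> 30
Result: insert 32 as right child of 30
Final tree (level order): [14, None, 16, None, 19, None, 30, 26, 32]


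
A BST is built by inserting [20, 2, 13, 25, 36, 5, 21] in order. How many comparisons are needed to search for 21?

Search path for 21: 20 -> 25 -> 21
Found: True
Comparisons: 3


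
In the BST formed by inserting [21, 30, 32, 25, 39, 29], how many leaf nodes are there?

Tree built from: [21, 30, 32, 25, 39, 29]
Tree (level-order array): [21, None, 30, 25, 32, None, 29, None, 39]
Rule: A leaf has 0 children.
Per-node child counts:
  node 21: 1 child(ren)
  node 30: 2 child(ren)
  node 25: 1 child(ren)
  node 29: 0 child(ren)
  node 32: 1 child(ren)
  node 39: 0 child(ren)
Matching nodes: [29, 39]
Count of leaf nodes: 2


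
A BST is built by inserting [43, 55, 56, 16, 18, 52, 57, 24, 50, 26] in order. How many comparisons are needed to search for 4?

Search path for 4: 43 -> 16
Found: False
Comparisons: 2


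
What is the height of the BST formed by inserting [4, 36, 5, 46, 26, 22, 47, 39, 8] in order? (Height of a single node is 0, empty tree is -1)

Insertion order: [4, 36, 5, 46, 26, 22, 47, 39, 8]
Tree (level-order array): [4, None, 36, 5, 46, None, 26, 39, 47, 22, None, None, None, None, None, 8]
Compute height bottom-up (empty subtree = -1):
  height(8) = 1 + max(-1, -1) = 0
  height(22) = 1 + max(0, -1) = 1
  height(26) = 1 + max(1, -1) = 2
  height(5) = 1 + max(-1, 2) = 3
  height(39) = 1 + max(-1, -1) = 0
  height(47) = 1 + max(-1, -1) = 0
  height(46) = 1 + max(0, 0) = 1
  height(36) = 1 + max(3, 1) = 4
  height(4) = 1 + max(-1, 4) = 5
Height = 5


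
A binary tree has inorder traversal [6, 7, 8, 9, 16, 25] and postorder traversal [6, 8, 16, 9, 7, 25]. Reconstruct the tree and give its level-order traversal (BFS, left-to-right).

Inorder:   [6, 7, 8, 9, 16, 25]
Postorder: [6, 8, 16, 9, 7, 25]
Algorithm: postorder visits root last, so walk postorder right-to-left;
each value is the root of the current inorder slice — split it at that
value, recurse on the right subtree first, then the left.
Recursive splits:
  root=25; inorder splits into left=[6, 7, 8, 9, 16], right=[]
  root=7; inorder splits into left=[6], right=[8, 9, 16]
  root=9; inorder splits into left=[8], right=[16]
  root=16; inorder splits into left=[], right=[]
  root=8; inorder splits into left=[], right=[]
  root=6; inorder splits into left=[], right=[]
Reconstructed level-order: [25, 7, 6, 9, 8, 16]


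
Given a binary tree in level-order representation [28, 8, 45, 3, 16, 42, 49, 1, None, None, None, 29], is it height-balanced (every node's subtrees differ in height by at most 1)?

Tree (level-order array): [28, 8, 45, 3, 16, 42, 49, 1, None, None, None, 29]
Definition: a tree is height-balanced if, at every node, |h(left) - h(right)| <= 1 (empty subtree has height -1).
Bottom-up per-node check:
  node 1: h_left=-1, h_right=-1, diff=0 [OK], height=0
  node 3: h_left=0, h_right=-1, diff=1 [OK], height=1
  node 16: h_left=-1, h_right=-1, diff=0 [OK], height=0
  node 8: h_left=1, h_right=0, diff=1 [OK], height=2
  node 29: h_left=-1, h_right=-1, diff=0 [OK], height=0
  node 42: h_left=0, h_right=-1, diff=1 [OK], height=1
  node 49: h_left=-1, h_right=-1, diff=0 [OK], height=0
  node 45: h_left=1, h_right=0, diff=1 [OK], height=2
  node 28: h_left=2, h_right=2, diff=0 [OK], height=3
All nodes satisfy the balance condition.
Result: Balanced


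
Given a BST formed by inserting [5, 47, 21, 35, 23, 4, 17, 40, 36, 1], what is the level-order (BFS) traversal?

Tree insertion order: [5, 47, 21, 35, 23, 4, 17, 40, 36, 1]
Tree (level-order array): [5, 4, 47, 1, None, 21, None, None, None, 17, 35, None, None, 23, 40, None, None, 36]
BFS from the root, enqueuing left then right child of each popped node:
  queue [5] -> pop 5, enqueue [4, 47], visited so far: [5]
  queue [4, 47] -> pop 4, enqueue [1], visited so far: [5, 4]
  queue [47, 1] -> pop 47, enqueue [21], visited so far: [5, 4, 47]
  queue [1, 21] -> pop 1, enqueue [none], visited so far: [5, 4, 47, 1]
  queue [21] -> pop 21, enqueue [17, 35], visited so far: [5, 4, 47, 1, 21]
  queue [17, 35] -> pop 17, enqueue [none], visited so far: [5, 4, 47, 1, 21, 17]
  queue [35] -> pop 35, enqueue [23, 40], visited so far: [5, 4, 47, 1, 21, 17, 35]
  queue [23, 40] -> pop 23, enqueue [none], visited so far: [5, 4, 47, 1, 21, 17, 35, 23]
  queue [40] -> pop 40, enqueue [36], visited so far: [5, 4, 47, 1, 21, 17, 35, 23, 40]
  queue [36] -> pop 36, enqueue [none], visited so far: [5, 4, 47, 1, 21, 17, 35, 23, 40, 36]
Result: [5, 4, 47, 1, 21, 17, 35, 23, 40, 36]


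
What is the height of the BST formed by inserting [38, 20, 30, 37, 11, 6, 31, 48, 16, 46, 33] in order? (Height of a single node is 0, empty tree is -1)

Insertion order: [38, 20, 30, 37, 11, 6, 31, 48, 16, 46, 33]
Tree (level-order array): [38, 20, 48, 11, 30, 46, None, 6, 16, None, 37, None, None, None, None, None, None, 31, None, None, 33]
Compute height bottom-up (empty subtree = -1):
  height(6) = 1 + max(-1, -1) = 0
  height(16) = 1 + max(-1, -1) = 0
  height(11) = 1 + max(0, 0) = 1
  height(33) = 1 + max(-1, -1) = 0
  height(31) = 1 + max(-1, 0) = 1
  height(37) = 1 + max(1, -1) = 2
  height(30) = 1 + max(-1, 2) = 3
  height(20) = 1 + max(1, 3) = 4
  height(46) = 1 + max(-1, -1) = 0
  height(48) = 1 + max(0, -1) = 1
  height(38) = 1 + max(4, 1) = 5
Height = 5


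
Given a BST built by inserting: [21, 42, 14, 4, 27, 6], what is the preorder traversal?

Tree insertion order: [21, 42, 14, 4, 27, 6]
Tree (level-order array): [21, 14, 42, 4, None, 27, None, None, 6]
Preorder traversal: [21, 14, 4, 6, 42, 27]


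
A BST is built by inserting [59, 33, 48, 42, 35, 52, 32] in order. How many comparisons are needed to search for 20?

Search path for 20: 59 -> 33 -> 32
Found: False
Comparisons: 3


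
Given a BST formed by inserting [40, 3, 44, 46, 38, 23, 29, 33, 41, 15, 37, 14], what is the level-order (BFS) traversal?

Tree insertion order: [40, 3, 44, 46, 38, 23, 29, 33, 41, 15, 37, 14]
Tree (level-order array): [40, 3, 44, None, 38, 41, 46, 23, None, None, None, None, None, 15, 29, 14, None, None, 33, None, None, None, 37]
BFS from the root, enqueuing left then right child of each popped node:
  queue [40] -> pop 40, enqueue [3, 44], visited so far: [40]
  queue [3, 44] -> pop 3, enqueue [38], visited so far: [40, 3]
  queue [44, 38] -> pop 44, enqueue [41, 46], visited so far: [40, 3, 44]
  queue [38, 41, 46] -> pop 38, enqueue [23], visited so far: [40, 3, 44, 38]
  queue [41, 46, 23] -> pop 41, enqueue [none], visited so far: [40, 3, 44, 38, 41]
  queue [46, 23] -> pop 46, enqueue [none], visited so far: [40, 3, 44, 38, 41, 46]
  queue [23] -> pop 23, enqueue [15, 29], visited so far: [40, 3, 44, 38, 41, 46, 23]
  queue [15, 29] -> pop 15, enqueue [14], visited so far: [40, 3, 44, 38, 41, 46, 23, 15]
  queue [29, 14] -> pop 29, enqueue [33], visited so far: [40, 3, 44, 38, 41, 46, 23, 15, 29]
  queue [14, 33] -> pop 14, enqueue [none], visited so far: [40, 3, 44, 38, 41, 46, 23, 15, 29, 14]
  queue [33] -> pop 33, enqueue [37], visited so far: [40, 3, 44, 38, 41, 46, 23, 15, 29, 14, 33]
  queue [37] -> pop 37, enqueue [none], visited so far: [40, 3, 44, 38, 41, 46, 23, 15, 29, 14, 33, 37]
Result: [40, 3, 44, 38, 41, 46, 23, 15, 29, 14, 33, 37]


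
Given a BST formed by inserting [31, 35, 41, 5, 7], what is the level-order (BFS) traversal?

Tree insertion order: [31, 35, 41, 5, 7]
Tree (level-order array): [31, 5, 35, None, 7, None, 41]
BFS from the root, enqueuing left then right child of each popped node:
  queue [31] -> pop 31, enqueue [5, 35], visited so far: [31]
  queue [5, 35] -> pop 5, enqueue [7], visited so far: [31, 5]
  queue [35, 7] -> pop 35, enqueue [41], visited so far: [31, 5, 35]
  queue [7, 41] -> pop 7, enqueue [none], visited so far: [31, 5, 35, 7]
  queue [41] -> pop 41, enqueue [none], visited so far: [31, 5, 35, 7, 41]
Result: [31, 5, 35, 7, 41]


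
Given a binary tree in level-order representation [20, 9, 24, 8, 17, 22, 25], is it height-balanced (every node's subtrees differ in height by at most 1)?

Tree (level-order array): [20, 9, 24, 8, 17, 22, 25]
Definition: a tree is height-balanced if, at every node, |h(left) - h(right)| <= 1 (empty subtree has height -1).
Bottom-up per-node check:
  node 8: h_left=-1, h_right=-1, diff=0 [OK], height=0
  node 17: h_left=-1, h_right=-1, diff=0 [OK], height=0
  node 9: h_left=0, h_right=0, diff=0 [OK], height=1
  node 22: h_left=-1, h_right=-1, diff=0 [OK], height=0
  node 25: h_left=-1, h_right=-1, diff=0 [OK], height=0
  node 24: h_left=0, h_right=0, diff=0 [OK], height=1
  node 20: h_left=1, h_right=1, diff=0 [OK], height=2
All nodes satisfy the balance condition.
Result: Balanced


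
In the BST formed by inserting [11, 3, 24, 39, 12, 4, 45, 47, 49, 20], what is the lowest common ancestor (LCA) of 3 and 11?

Tree insertion order: [11, 3, 24, 39, 12, 4, 45, 47, 49, 20]
Tree (level-order array): [11, 3, 24, None, 4, 12, 39, None, None, None, 20, None, 45, None, None, None, 47, None, 49]
In a BST, the LCA of p=3, q=11 is the first node v on the
root-to-leaf path with p <= v <= q (go left if both < v, right if both > v).
Walk from root:
  at 11: 3 <= 11 <= 11, this is the LCA
LCA = 11


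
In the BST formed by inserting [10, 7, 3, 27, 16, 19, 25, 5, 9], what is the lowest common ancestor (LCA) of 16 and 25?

Tree insertion order: [10, 7, 3, 27, 16, 19, 25, 5, 9]
Tree (level-order array): [10, 7, 27, 3, 9, 16, None, None, 5, None, None, None, 19, None, None, None, 25]
In a BST, the LCA of p=16, q=25 is the first node v on the
root-to-leaf path with p <= v <= q (go left if both < v, right if both > v).
Walk from root:
  at 10: both 16 and 25 > 10, go right
  at 27: both 16 and 25 < 27, go left
  at 16: 16 <= 16 <= 25, this is the LCA
LCA = 16


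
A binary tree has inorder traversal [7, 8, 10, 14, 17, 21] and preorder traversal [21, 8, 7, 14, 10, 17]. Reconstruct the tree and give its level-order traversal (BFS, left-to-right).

Inorder:  [7, 8, 10, 14, 17, 21]
Preorder: [21, 8, 7, 14, 10, 17]
Algorithm: preorder visits root first, so consume preorder in order;
for each root, split the current inorder slice at that value into
left-subtree inorder and right-subtree inorder, then recurse.
Recursive splits:
  root=21; inorder splits into left=[7, 8, 10, 14, 17], right=[]
  root=8; inorder splits into left=[7], right=[10, 14, 17]
  root=7; inorder splits into left=[], right=[]
  root=14; inorder splits into left=[10], right=[17]
  root=10; inorder splits into left=[], right=[]
  root=17; inorder splits into left=[], right=[]
Reconstructed level-order: [21, 8, 7, 14, 10, 17]


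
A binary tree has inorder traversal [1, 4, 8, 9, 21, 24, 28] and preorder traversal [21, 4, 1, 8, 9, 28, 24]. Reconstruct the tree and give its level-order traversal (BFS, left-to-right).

Inorder:  [1, 4, 8, 9, 21, 24, 28]
Preorder: [21, 4, 1, 8, 9, 28, 24]
Algorithm: preorder visits root first, so consume preorder in order;
for each root, split the current inorder slice at that value into
left-subtree inorder and right-subtree inorder, then recurse.
Recursive splits:
  root=21; inorder splits into left=[1, 4, 8, 9], right=[24, 28]
  root=4; inorder splits into left=[1], right=[8, 9]
  root=1; inorder splits into left=[], right=[]
  root=8; inorder splits into left=[], right=[9]
  root=9; inorder splits into left=[], right=[]
  root=28; inorder splits into left=[24], right=[]
  root=24; inorder splits into left=[], right=[]
Reconstructed level-order: [21, 4, 28, 1, 8, 24, 9]


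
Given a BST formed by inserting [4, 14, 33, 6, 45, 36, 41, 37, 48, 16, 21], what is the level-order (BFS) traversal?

Tree insertion order: [4, 14, 33, 6, 45, 36, 41, 37, 48, 16, 21]
Tree (level-order array): [4, None, 14, 6, 33, None, None, 16, 45, None, 21, 36, 48, None, None, None, 41, None, None, 37]
BFS from the root, enqueuing left then right child of each popped node:
  queue [4] -> pop 4, enqueue [14], visited so far: [4]
  queue [14] -> pop 14, enqueue [6, 33], visited so far: [4, 14]
  queue [6, 33] -> pop 6, enqueue [none], visited so far: [4, 14, 6]
  queue [33] -> pop 33, enqueue [16, 45], visited so far: [4, 14, 6, 33]
  queue [16, 45] -> pop 16, enqueue [21], visited so far: [4, 14, 6, 33, 16]
  queue [45, 21] -> pop 45, enqueue [36, 48], visited so far: [4, 14, 6, 33, 16, 45]
  queue [21, 36, 48] -> pop 21, enqueue [none], visited so far: [4, 14, 6, 33, 16, 45, 21]
  queue [36, 48] -> pop 36, enqueue [41], visited so far: [4, 14, 6, 33, 16, 45, 21, 36]
  queue [48, 41] -> pop 48, enqueue [none], visited so far: [4, 14, 6, 33, 16, 45, 21, 36, 48]
  queue [41] -> pop 41, enqueue [37], visited so far: [4, 14, 6, 33, 16, 45, 21, 36, 48, 41]
  queue [37] -> pop 37, enqueue [none], visited so far: [4, 14, 6, 33, 16, 45, 21, 36, 48, 41, 37]
Result: [4, 14, 6, 33, 16, 45, 21, 36, 48, 41, 37]


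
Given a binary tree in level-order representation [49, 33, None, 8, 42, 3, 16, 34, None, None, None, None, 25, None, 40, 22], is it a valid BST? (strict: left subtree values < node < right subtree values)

Level-order array: [49, 33, None, 8, 42, 3, 16, 34, None, None, None, None, 25, None, 40, 22]
Validate using subtree bounds (lo, hi): at each node, require lo < value < hi,
then recurse left with hi=value and right with lo=value.
Preorder trace (stopping at first violation):
  at node 49 with bounds (-inf, +inf): OK
  at node 33 with bounds (-inf, 49): OK
  at node 8 with bounds (-inf, 33): OK
  at node 3 with bounds (-inf, 8): OK
  at node 16 with bounds (8, 33): OK
  at node 25 with bounds (16, 33): OK
  at node 22 with bounds (16, 25): OK
  at node 42 with bounds (33, 49): OK
  at node 34 with bounds (33, 42): OK
  at node 40 with bounds (34, 42): OK
No violation found at any node.
Result: Valid BST


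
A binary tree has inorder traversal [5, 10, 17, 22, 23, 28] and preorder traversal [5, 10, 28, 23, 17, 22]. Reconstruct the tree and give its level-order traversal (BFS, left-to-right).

Inorder:  [5, 10, 17, 22, 23, 28]
Preorder: [5, 10, 28, 23, 17, 22]
Algorithm: preorder visits root first, so consume preorder in order;
for each root, split the current inorder slice at that value into
left-subtree inorder and right-subtree inorder, then recurse.
Recursive splits:
  root=5; inorder splits into left=[], right=[10, 17, 22, 23, 28]
  root=10; inorder splits into left=[], right=[17, 22, 23, 28]
  root=28; inorder splits into left=[17, 22, 23], right=[]
  root=23; inorder splits into left=[17, 22], right=[]
  root=17; inorder splits into left=[], right=[22]
  root=22; inorder splits into left=[], right=[]
Reconstructed level-order: [5, 10, 28, 23, 17, 22]


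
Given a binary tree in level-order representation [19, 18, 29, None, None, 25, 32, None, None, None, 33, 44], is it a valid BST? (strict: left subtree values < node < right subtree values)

Level-order array: [19, 18, 29, None, None, 25, 32, None, None, None, 33, 44]
Validate using subtree bounds (lo, hi): at each node, require lo < value < hi,
then recurse left with hi=value and right with lo=value.
Preorder trace (stopping at first violation):
  at node 19 with bounds (-inf, +inf): OK
  at node 18 with bounds (-inf, 19): OK
  at node 29 with bounds (19, +inf): OK
  at node 25 with bounds (19, 29): OK
  at node 32 with bounds (29, +inf): OK
  at node 33 with bounds (32, +inf): OK
  at node 44 with bounds (32, 33): VIOLATION
Node 44 violates its bound: not (32 < 44 < 33).
Result: Not a valid BST


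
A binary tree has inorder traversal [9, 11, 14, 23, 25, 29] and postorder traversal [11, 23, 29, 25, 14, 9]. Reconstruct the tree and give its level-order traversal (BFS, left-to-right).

Inorder:   [9, 11, 14, 23, 25, 29]
Postorder: [11, 23, 29, 25, 14, 9]
Algorithm: postorder visits root last, so walk postorder right-to-left;
each value is the root of the current inorder slice — split it at that
value, recurse on the right subtree first, then the left.
Recursive splits:
  root=9; inorder splits into left=[], right=[11, 14, 23, 25, 29]
  root=14; inorder splits into left=[11], right=[23, 25, 29]
  root=25; inorder splits into left=[23], right=[29]
  root=29; inorder splits into left=[], right=[]
  root=23; inorder splits into left=[], right=[]
  root=11; inorder splits into left=[], right=[]
Reconstructed level-order: [9, 14, 11, 25, 23, 29]


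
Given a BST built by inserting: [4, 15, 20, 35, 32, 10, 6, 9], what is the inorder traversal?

Tree insertion order: [4, 15, 20, 35, 32, 10, 6, 9]
Tree (level-order array): [4, None, 15, 10, 20, 6, None, None, 35, None, 9, 32]
Inorder traversal: [4, 6, 9, 10, 15, 20, 32, 35]


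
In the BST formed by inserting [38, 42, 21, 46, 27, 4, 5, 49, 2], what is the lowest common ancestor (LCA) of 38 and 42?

Tree insertion order: [38, 42, 21, 46, 27, 4, 5, 49, 2]
Tree (level-order array): [38, 21, 42, 4, 27, None, 46, 2, 5, None, None, None, 49]
In a BST, the LCA of p=38, q=42 is the first node v on the
root-to-leaf path with p <= v <= q (go left if both < v, right if both > v).
Walk from root:
  at 38: 38 <= 38 <= 42, this is the LCA
LCA = 38


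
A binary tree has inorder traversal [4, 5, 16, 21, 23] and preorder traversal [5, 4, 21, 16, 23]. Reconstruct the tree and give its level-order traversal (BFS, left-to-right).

Inorder:  [4, 5, 16, 21, 23]
Preorder: [5, 4, 21, 16, 23]
Algorithm: preorder visits root first, so consume preorder in order;
for each root, split the current inorder slice at that value into
left-subtree inorder and right-subtree inorder, then recurse.
Recursive splits:
  root=5; inorder splits into left=[4], right=[16, 21, 23]
  root=4; inorder splits into left=[], right=[]
  root=21; inorder splits into left=[16], right=[23]
  root=16; inorder splits into left=[], right=[]
  root=23; inorder splits into left=[], right=[]
Reconstructed level-order: [5, 4, 21, 16, 23]


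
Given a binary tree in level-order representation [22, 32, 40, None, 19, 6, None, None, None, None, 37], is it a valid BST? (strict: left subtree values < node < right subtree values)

Level-order array: [22, 32, 40, None, 19, 6, None, None, None, None, 37]
Validate using subtree bounds (lo, hi): at each node, require lo < value < hi,
then recurse left with hi=value and right with lo=value.
Preorder trace (stopping at first violation):
  at node 22 with bounds (-inf, +inf): OK
  at node 32 with bounds (-inf, 22): VIOLATION
Node 32 violates its bound: not (-inf < 32 < 22).
Result: Not a valid BST


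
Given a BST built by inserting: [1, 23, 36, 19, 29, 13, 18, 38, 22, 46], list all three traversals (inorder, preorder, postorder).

Tree insertion order: [1, 23, 36, 19, 29, 13, 18, 38, 22, 46]
Tree (level-order array): [1, None, 23, 19, 36, 13, 22, 29, 38, None, 18, None, None, None, None, None, 46]
Inorder (L, root, R): [1, 13, 18, 19, 22, 23, 29, 36, 38, 46]
Preorder (root, L, R): [1, 23, 19, 13, 18, 22, 36, 29, 38, 46]
Postorder (L, R, root): [18, 13, 22, 19, 29, 46, 38, 36, 23, 1]


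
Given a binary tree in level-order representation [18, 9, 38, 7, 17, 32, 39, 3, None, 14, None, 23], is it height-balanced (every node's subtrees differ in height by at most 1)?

Tree (level-order array): [18, 9, 38, 7, 17, 32, 39, 3, None, 14, None, 23]
Definition: a tree is height-balanced if, at every node, |h(left) - h(right)| <= 1 (empty subtree has height -1).
Bottom-up per-node check:
  node 3: h_left=-1, h_right=-1, diff=0 [OK], height=0
  node 7: h_left=0, h_right=-1, diff=1 [OK], height=1
  node 14: h_left=-1, h_right=-1, diff=0 [OK], height=0
  node 17: h_left=0, h_right=-1, diff=1 [OK], height=1
  node 9: h_left=1, h_right=1, diff=0 [OK], height=2
  node 23: h_left=-1, h_right=-1, diff=0 [OK], height=0
  node 32: h_left=0, h_right=-1, diff=1 [OK], height=1
  node 39: h_left=-1, h_right=-1, diff=0 [OK], height=0
  node 38: h_left=1, h_right=0, diff=1 [OK], height=2
  node 18: h_left=2, h_right=2, diff=0 [OK], height=3
All nodes satisfy the balance condition.
Result: Balanced


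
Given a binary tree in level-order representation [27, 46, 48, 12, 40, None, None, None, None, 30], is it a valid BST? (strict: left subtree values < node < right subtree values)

Level-order array: [27, 46, 48, 12, 40, None, None, None, None, 30]
Validate using subtree bounds (lo, hi): at each node, require lo < value < hi,
then recurse left with hi=value and right with lo=value.
Preorder trace (stopping at first violation):
  at node 27 with bounds (-inf, +inf): OK
  at node 46 with bounds (-inf, 27): VIOLATION
Node 46 violates its bound: not (-inf < 46 < 27).
Result: Not a valid BST
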